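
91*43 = 3913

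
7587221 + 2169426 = 9756647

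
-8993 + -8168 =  - 17161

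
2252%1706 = 546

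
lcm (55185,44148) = 220740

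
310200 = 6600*47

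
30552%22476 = 8076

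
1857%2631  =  1857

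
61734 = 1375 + 60359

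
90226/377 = 90226/377 = 239.33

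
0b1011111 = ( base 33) 2t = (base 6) 235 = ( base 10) 95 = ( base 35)2p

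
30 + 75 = 105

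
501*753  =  377253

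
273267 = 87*3141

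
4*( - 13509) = -54036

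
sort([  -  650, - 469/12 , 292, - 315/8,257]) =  [ - 650,  -  315/8, - 469/12, 257,292]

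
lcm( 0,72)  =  0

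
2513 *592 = 1487696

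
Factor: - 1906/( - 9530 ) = 1/5 = 5^( - 1) 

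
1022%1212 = 1022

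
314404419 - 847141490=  - 532737071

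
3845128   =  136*28273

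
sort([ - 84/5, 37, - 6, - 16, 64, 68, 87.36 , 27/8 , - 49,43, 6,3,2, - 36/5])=[ - 49, - 84/5, - 16 , - 36/5, - 6, 2,3 , 27/8, 6, 37,43, 64,68,87.36] 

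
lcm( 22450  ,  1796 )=44900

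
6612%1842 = 1086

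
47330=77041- 29711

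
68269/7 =68269/7 = 9752.71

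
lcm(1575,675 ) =4725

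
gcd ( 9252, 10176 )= 12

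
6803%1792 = 1427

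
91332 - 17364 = 73968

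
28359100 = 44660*635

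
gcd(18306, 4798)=2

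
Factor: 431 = 431^1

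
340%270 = 70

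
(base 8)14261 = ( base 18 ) 1193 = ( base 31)6hs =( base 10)6321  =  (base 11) 4827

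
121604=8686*14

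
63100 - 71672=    - 8572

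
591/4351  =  591/4351 = 0.14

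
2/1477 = 2/1477 = 0.00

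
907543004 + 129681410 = 1037224414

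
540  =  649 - 109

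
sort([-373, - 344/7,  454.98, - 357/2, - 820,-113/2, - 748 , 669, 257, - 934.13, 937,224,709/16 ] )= [ - 934.13,-820,-748, - 373, - 357/2, - 113/2, - 344/7, 709/16,224,257,454.98,669,937]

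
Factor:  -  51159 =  - 3^1*17053^1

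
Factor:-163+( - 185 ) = - 2^2*3^1*29^1= - 348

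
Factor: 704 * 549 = 2^6*3^2*11^1*61^1  =  386496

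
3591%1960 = 1631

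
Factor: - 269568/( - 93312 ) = 26/9 = 2^1*3^( - 2)*13^1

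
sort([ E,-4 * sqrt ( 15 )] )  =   [ - 4*sqrt(15), E] 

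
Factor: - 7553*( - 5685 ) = 3^1*5^1*7^1*13^1*83^1*379^1=42938805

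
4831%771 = 205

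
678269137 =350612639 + 327656498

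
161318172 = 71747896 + 89570276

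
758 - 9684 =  - 8926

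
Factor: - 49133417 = -17^1*113^1*25577^1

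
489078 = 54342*9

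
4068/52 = 1017/13 = 78.23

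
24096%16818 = 7278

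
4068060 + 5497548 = 9565608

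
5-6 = -1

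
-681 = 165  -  846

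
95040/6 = 15840 = 15840.00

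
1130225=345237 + 784988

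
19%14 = 5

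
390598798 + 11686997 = 402285795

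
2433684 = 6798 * 358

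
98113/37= 98113/37=2651.70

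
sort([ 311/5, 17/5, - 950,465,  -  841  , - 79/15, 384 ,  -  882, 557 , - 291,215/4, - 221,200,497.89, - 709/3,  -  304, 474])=[ - 950, - 882,  -  841,-304, - 291, -709/3, - 221, - 79/15,  17/5, 215/4, 311/5, 200,384, 465,474, 497.89, 557 ]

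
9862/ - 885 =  - 9862/885  =  - 11.14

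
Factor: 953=953^1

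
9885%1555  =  555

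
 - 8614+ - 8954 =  - 17568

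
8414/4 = 4207/2  =  2103.50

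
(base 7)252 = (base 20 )6F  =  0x87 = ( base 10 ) 135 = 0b10000111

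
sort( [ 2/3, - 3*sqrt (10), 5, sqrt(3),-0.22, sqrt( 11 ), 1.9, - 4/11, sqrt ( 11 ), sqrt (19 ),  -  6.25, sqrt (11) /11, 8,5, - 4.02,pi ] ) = [  -  3* sqrt(10), - 6.25, - 4.02, - 4/11, - 0.22, sqrt( 11 ) /11, 2/3 , sqrt( 3), 1.9, pi , sqrt ( 11) , sqrt(11), sqrt(19 ), 5,5, 8]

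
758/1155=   758/1155 = 0.66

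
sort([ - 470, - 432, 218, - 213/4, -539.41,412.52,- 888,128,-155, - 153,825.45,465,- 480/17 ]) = [ - 888, - 539.41, - 470,-432, - 155, - 153,  -  213/4, - 480/17,128,218,412.52, 465,825.45]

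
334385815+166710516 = 501096331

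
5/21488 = 5/21488 = 0.00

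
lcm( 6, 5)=30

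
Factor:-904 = -2^3*113^1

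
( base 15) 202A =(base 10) 6790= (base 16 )1a86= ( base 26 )a14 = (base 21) f87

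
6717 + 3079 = 9796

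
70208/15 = 70208/15   =  4680.53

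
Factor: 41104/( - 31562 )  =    -  56/43 = -  2^3*7^1*43^(  -  1)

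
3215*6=19290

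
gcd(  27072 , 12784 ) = 752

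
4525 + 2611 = 7136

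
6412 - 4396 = 2016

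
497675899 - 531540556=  - 33864657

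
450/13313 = 450/13313 = 0.03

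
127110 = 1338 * 95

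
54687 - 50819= 3868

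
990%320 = 30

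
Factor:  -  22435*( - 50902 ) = 2^1*5^1*7^1*31^1*641^1*821^1 = 1141986370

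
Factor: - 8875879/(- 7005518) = 2^( - 1)*13^( - 1) * 73^(-1 )*1031^1*3691^( - 1)*8609^1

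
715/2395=143/479 = 0.30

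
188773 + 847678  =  1036451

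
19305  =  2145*9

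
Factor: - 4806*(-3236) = 2^3*3^3*89^1*809^1 =15552216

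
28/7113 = 28/7113 = 0.00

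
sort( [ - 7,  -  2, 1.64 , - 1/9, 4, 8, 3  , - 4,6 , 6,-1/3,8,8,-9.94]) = [-9.94,-7,  -  4,-2,  -  1/3,-1/9 , 1.64,3,4,6,6,8,8,8]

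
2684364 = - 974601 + 3658965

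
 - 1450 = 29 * (-50 ) 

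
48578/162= 299 + 70/81 = 299.86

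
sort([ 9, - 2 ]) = [ - 2, 9 ] 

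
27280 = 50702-23422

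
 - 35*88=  - 3080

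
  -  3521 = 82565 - 86086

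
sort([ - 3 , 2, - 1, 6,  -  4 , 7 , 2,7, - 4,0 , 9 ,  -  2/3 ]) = [ - 4,  -  4,  -  3,  -  1, - 2/3,0,2,2, 6  ,  7, 7,  9]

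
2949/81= 36 + 11/27= 36.41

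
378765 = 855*443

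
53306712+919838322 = 973145034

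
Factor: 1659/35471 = 3^1*7^1*449^( - 1 ) = 21/449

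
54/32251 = 54/32251 = 0.00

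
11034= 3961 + 7073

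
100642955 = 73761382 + 26881573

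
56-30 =26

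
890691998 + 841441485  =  1732133483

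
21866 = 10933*2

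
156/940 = 39/235 = 0.17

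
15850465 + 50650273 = 66500738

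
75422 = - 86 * ( - 877)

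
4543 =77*59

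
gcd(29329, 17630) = 1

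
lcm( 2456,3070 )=12280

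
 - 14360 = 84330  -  98690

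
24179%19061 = 5118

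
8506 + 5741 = 14247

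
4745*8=37960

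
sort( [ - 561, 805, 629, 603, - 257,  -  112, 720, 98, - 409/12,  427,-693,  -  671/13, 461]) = [  -  693, - 561, - 257, - 112, - 671/13 , - 409/12, 98, 427, 461, 603,629,  720, 805 ]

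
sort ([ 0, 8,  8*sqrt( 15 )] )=[ 0, 8, 8*sqrt(  15 ) ] 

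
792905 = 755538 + 37367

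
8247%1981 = 323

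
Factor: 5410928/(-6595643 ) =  - 2^4 * 17^( - 1 ) * 383^( - 1) * 1013^( - 1)*338183^1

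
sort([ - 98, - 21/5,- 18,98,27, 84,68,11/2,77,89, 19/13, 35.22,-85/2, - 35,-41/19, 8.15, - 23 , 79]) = [ - 98, - 85/2, - 35, - 23, - 18, - 21/5, - 41/19,19/13,11/2,8.15, 27,35.22, 68, 77 , 79,84,89 , 98]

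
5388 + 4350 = 9738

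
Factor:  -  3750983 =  - 499^1*7517^1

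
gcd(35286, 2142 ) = 6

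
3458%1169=1120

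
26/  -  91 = -1 + 5/7 = - 0.29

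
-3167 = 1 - 3168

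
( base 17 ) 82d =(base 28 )307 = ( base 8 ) 4467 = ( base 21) 577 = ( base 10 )2359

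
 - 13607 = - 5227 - 8380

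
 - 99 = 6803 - 6902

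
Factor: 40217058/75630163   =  5745294/10804309 = 2^1* 3^2*43^( - 1)*251263^( - 1)*319183^1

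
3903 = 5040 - 1137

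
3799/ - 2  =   -1900+1/2 = - 1899.50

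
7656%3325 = 1006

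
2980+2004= 4984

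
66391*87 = 5776017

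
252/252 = 1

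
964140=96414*10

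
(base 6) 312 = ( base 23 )51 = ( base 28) 44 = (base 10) 116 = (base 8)164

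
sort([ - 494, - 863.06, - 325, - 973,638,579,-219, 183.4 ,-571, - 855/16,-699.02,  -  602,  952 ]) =[ - 973,  -  863.06 ,-699.02, - 602, - 571, - 494, - 325, - 219, - 855/16,183.4 , 579,638,  952]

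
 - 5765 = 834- 6599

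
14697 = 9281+5416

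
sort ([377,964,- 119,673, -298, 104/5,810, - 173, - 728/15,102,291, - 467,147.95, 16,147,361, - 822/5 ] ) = [  -  467, - 298, - 173, - 822/5, - 119, - 728/15,16,104/5,  102 , 147, 147.95, 291,361,377, 673,810,964]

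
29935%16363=13572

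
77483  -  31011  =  46472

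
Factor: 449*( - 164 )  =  -2^2*41^1 * 449^1 = - 73636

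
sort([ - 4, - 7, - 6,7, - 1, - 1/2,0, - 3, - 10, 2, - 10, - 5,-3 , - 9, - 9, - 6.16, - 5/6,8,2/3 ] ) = [ - 10 , -10, - 9,  -  9, - 7,  -  6.16, - 6, -5, - 4, - 3,  -  3, - 1, - 5/6,-1/2,  0,2/3, 2,7,8 ] 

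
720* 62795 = 45212400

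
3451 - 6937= - 3486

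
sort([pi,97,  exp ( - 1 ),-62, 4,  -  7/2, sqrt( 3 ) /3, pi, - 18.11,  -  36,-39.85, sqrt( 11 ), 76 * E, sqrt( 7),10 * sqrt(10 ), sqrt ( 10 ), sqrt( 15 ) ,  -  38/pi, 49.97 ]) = [ - 62,- 39.85, - 36, - 18.11, - 38/pi,- 7/2,exp(-1), sqrt(3 ) /3, sqrt( 7 ),pi , pi  ,  sqrt(10)  ,  sqrt( 11 ), sqrt( 15),  4,10*sqrt(10 ),  49.97, 97,  76*E]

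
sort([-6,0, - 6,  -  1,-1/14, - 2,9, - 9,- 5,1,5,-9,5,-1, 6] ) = [  -  9,-9, - 6, - 6, - 5, - 2, - 1,  -  1, - 1/14,0,1 , 5, 5,6, 9]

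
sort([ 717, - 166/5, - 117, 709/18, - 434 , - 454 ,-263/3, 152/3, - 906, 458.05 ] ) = [-906, - 454 , - 434, - 117, - 263/3, - 166/5,709/18, 152/3,458.05,717 ] 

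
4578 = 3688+890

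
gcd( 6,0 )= 6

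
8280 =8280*1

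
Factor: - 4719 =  - 3^1 * 11^2*13^1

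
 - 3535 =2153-5688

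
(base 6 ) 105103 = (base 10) 8895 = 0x22bf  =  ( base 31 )97T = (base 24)faf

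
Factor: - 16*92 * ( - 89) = 131008=2^6*23^1* 89^1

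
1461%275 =86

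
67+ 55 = 122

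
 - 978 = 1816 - 2794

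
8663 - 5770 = 2893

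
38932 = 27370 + 11562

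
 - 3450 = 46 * (  -  75 ) 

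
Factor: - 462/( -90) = 77/15 = 3^( - 1)* 5^(  -  1 )*7^1* 11^1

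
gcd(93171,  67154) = 1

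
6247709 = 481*12989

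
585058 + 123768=708826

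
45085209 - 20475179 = 24610030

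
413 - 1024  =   - 611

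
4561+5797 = 10358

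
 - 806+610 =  - 196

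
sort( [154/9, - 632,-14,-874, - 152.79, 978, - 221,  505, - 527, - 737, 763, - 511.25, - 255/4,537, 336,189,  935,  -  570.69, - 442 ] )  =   [-874, -737, - 632 , - 570.69, - 527, - 511.25, - 442,-221, - 152.79, - 255/4, - 14 , 154/9, 189,336, 505, 537, 763, 935, 978 ] 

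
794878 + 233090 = 1027968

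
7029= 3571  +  3458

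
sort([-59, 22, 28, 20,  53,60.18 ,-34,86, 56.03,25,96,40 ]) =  [-59, - 34,20, 22 , 25,28, 40  ,  53,  56.03, 60.18, 86,96]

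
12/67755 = 4/22585=0.00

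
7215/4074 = 2405/1358 = 1.77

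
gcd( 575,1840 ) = 115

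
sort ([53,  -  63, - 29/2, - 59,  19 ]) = [ - 63,  -  59,-29/2,19,53 ] 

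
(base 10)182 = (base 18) A2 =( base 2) 10110110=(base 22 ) 86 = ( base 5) 1212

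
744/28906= 372/14453 = 0.03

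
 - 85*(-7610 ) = 646850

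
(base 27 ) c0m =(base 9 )13024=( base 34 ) 7jw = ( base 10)8770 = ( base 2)10001001000010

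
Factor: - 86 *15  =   - 2^1*3^1*5^1*43^1 = - 1290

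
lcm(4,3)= 12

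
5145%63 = 42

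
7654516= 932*8213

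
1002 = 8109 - 7107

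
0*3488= 0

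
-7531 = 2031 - 9562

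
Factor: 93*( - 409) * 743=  - 28261491 = -3^1*31^1*409^1 * 743^1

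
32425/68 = 32425/68 = 476.84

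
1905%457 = 77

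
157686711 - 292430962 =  - 134744251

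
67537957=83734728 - 16196771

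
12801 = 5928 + 6873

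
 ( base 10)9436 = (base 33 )8LV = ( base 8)22334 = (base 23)hj6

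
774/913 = 774/913 = 0.85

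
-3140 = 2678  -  5818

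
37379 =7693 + 29686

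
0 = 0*806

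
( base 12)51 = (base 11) 56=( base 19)34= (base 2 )111101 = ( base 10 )61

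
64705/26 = 2488 + 17/26= 2488.65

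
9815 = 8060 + 1755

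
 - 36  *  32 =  - 1152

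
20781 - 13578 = 7203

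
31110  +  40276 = 71386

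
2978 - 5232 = -2254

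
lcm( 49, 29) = 1421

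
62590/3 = 62590/3 = 20863.33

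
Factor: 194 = 2^1*97^1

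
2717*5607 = 15234219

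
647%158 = 15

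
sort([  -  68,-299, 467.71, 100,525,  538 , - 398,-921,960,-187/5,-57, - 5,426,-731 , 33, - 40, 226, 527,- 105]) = [  -  921,  -  731, - 398,  -  299,-105, - 68, - 57, - 40,  -  187/5, - 5,33,  100,226 , 426,467.71, 525, 527,538,960]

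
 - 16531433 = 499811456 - 516342889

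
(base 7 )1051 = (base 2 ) 101111011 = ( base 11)315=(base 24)fj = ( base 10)379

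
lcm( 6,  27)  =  54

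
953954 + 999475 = 1953429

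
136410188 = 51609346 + 84800842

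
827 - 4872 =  - 4045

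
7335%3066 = 1203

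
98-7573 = - 7475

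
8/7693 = 8/7693= 0.00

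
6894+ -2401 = 4493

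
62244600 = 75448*825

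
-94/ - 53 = 94/53=1.77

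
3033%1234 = 565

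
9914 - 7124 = 2790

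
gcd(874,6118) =874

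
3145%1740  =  1405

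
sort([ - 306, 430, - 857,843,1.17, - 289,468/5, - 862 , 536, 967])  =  [  -  862,-857, - 306, - 289,1.17, 468/5, 430, 536, 843,  967]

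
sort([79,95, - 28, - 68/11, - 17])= [ - 28, - 17, - 68/11 , 79,95 ] 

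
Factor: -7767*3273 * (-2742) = 2^1*3^4*457^1*863^1*1091^1 = 69705454122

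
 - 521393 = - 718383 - -196990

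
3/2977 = 3/2977 = 0.00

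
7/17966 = 7/17966= 0.00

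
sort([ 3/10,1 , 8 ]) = [3/10, 1, 8 ]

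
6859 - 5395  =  1464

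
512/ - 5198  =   - 256/2599 = - 0.10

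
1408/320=4 + 2/5=4.40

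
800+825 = 1625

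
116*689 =79924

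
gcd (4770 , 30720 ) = 30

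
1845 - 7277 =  - 5432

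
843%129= 69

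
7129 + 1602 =8731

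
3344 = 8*418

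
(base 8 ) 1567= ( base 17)313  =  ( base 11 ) 737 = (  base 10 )887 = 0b1101110111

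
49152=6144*8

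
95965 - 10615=85350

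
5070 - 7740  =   -2670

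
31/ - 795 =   -  1 + 764/795 = - 0.04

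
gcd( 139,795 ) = 1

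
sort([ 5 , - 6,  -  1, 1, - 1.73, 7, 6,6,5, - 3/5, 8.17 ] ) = [ - 6, - 1.73, - 1, - 3/5,1,5,5 , 6, 6, 7, 8.17] 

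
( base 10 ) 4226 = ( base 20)AB6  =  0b1000010000010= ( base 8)10202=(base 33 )3t2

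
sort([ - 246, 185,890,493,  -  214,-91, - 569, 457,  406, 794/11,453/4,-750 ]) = [  -  750,-569 ,-246,-214,  -  91,794/11,453/4,185,406 , 457,493,890]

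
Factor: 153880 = 2^3*5^1 *3847^1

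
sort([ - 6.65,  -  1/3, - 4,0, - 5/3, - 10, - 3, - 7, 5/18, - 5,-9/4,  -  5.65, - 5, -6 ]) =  [ - 10, - 7,-6.65, - 6,  -  5.65, - 5, - 5, - 4, - 3, - 9/4, - 5/3,-1/3,0,5/18]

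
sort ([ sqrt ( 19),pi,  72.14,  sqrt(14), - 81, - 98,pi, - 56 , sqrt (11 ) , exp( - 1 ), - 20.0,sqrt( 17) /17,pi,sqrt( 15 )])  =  [- 98, - 81,-56,- 20.0,sqrt( 17 ) /17,exp( - 1),pi, pi, pi, sqrt(11) , sqrt(14 ),sqrt(15),sqrt(19),  72.14 ] 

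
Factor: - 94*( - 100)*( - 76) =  - 2^5*5^2*19^1 *47^1=- 714400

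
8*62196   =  497568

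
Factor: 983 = 983^1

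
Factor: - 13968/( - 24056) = 2^1 * 3^2*31^ ( - 1) = 18/31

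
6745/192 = 6745/192= 35.13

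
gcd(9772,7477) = 1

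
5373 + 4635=10008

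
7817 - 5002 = 2815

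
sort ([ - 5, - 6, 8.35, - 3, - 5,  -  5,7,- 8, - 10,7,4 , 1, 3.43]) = [-10,-8,-6, - 5 , - 5,-5,-3,1, 3.43, 4, 7,7,8.35 ] 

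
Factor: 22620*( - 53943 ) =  - 2^2*3^2*5^1*13^1*29^1* 17981^1 = -1220190660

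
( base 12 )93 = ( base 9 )133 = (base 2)1101111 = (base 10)111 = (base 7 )216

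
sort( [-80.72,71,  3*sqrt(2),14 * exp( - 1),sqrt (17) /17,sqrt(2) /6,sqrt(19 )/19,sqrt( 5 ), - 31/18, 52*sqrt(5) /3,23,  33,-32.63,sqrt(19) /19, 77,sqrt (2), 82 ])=[ - 80.72,  -  32.63, - 31/18, sqrt( 19 )/19,sqrt(19) /19,sqrt ( 2) /6  ,  sqrt(17)/17, sqrt( 2),  sqrt( 5 ), 3 * sqrt(  2), 14*exp( - 1),23,33,  52*sqrt(5)/3, 71,77,82] 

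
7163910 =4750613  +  2413297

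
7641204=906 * 8434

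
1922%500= 422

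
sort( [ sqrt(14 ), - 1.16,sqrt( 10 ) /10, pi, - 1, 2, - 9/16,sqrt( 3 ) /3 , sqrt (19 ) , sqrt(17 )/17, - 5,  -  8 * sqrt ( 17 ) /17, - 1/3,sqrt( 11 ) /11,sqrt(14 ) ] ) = [- 5, - 8 * sqrt( 17 ) /17, - 1.16,-1,-9/16, - 1/3,sqrt(17)/17  ,  sqrt( 11 ) /11,sqrt( 10 ) /10,  sqrt ( 3 ) /3, 2,pi , sqrt( 14), sqrt( 14 ), sqrt(19)]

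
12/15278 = 6/7639 = 0.00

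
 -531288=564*(-942 )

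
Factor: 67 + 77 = 2^4*3^2 = 144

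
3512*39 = 136968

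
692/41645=692/41645 = 0.02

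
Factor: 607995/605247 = 3^1 *5^1*59^1*881^(-1 ) = 885/881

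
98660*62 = 6116920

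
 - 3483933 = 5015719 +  - 8499652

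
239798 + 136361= 376159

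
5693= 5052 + 641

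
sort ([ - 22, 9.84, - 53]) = [-53, - 22,9.84]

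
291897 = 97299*3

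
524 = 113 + 411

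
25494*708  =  18049752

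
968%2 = 0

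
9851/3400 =2 + 3051/3400 =2.90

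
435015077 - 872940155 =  -437925078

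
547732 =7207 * 76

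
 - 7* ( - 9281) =64967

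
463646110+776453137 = 1240099247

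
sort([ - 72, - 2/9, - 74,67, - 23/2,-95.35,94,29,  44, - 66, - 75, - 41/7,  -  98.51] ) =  [ - 98.51, - 95.35, - 75,-74, - 72, - 66, - 23/2, - 41/7,-2/9, 29,44,67,94 ] 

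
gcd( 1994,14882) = 2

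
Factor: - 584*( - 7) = 2^3  *7^1 * 73^1 = 4088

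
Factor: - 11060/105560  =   - 2^( - 1)*13^( - 1) * 29^(  -  1) * 79^1=- 79/754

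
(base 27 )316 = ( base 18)6F6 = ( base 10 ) 2220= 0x8AC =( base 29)2IG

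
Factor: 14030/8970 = 3^( - 1)* 13^( - 1)*61^1= 61/39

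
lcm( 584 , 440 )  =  32120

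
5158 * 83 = 428114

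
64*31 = 1984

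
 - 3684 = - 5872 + 2188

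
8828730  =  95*92934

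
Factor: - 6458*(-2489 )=2^1*19^1*131^1*3229^1 = 16073962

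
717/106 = 717/106 = 6.76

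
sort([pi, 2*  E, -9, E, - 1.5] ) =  [ - 9, - 1.5,E, pi, 2*E]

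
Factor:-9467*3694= -2^1 *1847^1*9467^1 = -34971098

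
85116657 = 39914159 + 45202498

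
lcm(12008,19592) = 372248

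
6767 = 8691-1924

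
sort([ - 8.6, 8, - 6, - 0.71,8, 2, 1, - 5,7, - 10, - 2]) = [ - 10, - 8.6, - 6, - 5, - 2, - 0.71,1  ,  2,7, 8, 8 ]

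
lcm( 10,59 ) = 590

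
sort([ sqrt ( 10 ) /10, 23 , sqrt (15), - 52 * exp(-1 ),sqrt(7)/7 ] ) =[ - 52 * exp( - 1),sqrt( 10 ) /10,sqrt( 7 )/7, sqrt( 15),23 ] 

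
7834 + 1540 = 9374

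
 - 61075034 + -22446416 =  - 83521450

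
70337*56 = 3938872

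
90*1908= 171720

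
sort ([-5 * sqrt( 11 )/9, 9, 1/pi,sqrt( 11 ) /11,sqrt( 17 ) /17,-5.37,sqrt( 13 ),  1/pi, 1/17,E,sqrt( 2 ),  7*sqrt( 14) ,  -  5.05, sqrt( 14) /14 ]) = [ - 5.37, - 5.05, - 5 * sqrt( 11)/9,1/17, sqrt(17 )/17,  sqrt( 14 ) /14, sqrt( 11)/11, 1/pi, 1/pi , sqrt( 2 ), E, sqrt( 13 ), 9, 7 * sqrt( 14)]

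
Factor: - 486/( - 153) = 54/17 =2^1*3^3 * 17^( - 1)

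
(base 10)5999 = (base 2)1011101101111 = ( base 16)176F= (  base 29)73P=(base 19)gbe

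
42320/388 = 109 + 7/97 = 109.07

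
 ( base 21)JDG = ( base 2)10000111011100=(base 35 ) 72N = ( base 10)8668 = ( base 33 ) 7VM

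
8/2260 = 2/565 = 0.00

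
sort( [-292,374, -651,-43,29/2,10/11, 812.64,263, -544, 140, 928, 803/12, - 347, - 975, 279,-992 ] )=[-992, -975, - 651, - 544, - 347, - 292, - 43,10/11, 29/2, 803/12, 140, 263, 279,  374, 812.64 , 928 ] 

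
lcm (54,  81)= 162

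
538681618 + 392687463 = 931369081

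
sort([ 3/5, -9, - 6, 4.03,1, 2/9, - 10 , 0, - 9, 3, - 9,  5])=[ - 10, - 9, - 9,  -  9, - 6,0,2/9, 3/5 , 1, 3, 4.03, 5] 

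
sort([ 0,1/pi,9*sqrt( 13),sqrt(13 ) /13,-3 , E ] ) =[ - 3, 0,sqrt( 13 )/13,1/pi, E, 9*sqrt( 13 )]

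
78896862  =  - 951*(-82962 ) 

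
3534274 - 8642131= - 5107857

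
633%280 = 73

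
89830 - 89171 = 659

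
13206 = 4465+8741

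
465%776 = 465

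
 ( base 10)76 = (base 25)31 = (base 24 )34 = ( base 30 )2G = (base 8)114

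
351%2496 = 351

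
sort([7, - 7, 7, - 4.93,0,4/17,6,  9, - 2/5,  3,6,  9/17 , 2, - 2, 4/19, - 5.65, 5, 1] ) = [ - 7, -5.65,-4.93, - 2, -2/5,0, 4/19,  4/17,9/17,  1, 2, 3, 5,  6, 6,7,7, 9]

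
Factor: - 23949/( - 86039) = 27/97  =  3^3*  97^(-1 ) 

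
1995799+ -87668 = 1908131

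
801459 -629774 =171685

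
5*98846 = 494230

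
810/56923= 810/56923=0.01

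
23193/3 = 7731 = 7731.00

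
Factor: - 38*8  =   - 2^4*19^1 = - 304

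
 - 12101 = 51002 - 63103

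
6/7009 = 6/7009 = 0.00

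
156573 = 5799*27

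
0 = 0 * 79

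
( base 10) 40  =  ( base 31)19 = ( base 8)50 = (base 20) 20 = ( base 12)34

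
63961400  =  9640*6635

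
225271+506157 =731428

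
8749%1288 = 1021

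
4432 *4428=19624896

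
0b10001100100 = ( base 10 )1124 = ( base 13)686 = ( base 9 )1478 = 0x464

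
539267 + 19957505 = 20496772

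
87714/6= 14619= 14619.00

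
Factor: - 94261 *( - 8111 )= 8111^1 * 94261^1  =  764550971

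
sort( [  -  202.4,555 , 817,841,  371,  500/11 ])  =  [  -  202.4, 500/11,371, 555,817,841] 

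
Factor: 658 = 2^1*7^1*47^1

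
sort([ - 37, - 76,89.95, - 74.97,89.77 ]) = [  -  76, - 74.97 , - 37, 89.77,  89.95]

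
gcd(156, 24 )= 12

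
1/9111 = 1/9111 = 0.00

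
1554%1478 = 76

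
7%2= 1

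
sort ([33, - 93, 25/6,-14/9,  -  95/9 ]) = [ - 93, - 95/9, - 14/9, 25/6,  33]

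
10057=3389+6668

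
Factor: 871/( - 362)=-2^( - 1)*13^1*67^1*181^( - 1)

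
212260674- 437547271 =  -  225286597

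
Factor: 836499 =3^1*53^1*5261^1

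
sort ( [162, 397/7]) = [ 397/7, 162]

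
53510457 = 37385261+16125196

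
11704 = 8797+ 2907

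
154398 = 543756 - 389358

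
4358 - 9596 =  - 5238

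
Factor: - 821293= -11^1*197^1*379^1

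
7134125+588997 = 7723122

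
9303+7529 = 16832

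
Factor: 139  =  139^1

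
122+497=619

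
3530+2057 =5587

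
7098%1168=90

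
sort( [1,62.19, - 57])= [ - 57, 1,62.19]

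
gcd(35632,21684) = 4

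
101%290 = 101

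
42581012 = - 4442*(- 9586)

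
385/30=12  +  5/6=12.83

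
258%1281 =258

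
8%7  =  1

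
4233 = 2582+1651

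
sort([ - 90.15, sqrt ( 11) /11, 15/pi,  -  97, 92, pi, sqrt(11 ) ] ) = [ - 97,-90.15, sqrt( 11)/11,pi, sqrt( 11),15/pi, 92 ] 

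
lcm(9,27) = 27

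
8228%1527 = 593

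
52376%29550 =22826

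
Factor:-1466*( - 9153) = 2^1*3^4*113^1*733^1= 13418298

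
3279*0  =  0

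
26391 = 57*463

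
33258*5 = 166290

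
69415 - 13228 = 56187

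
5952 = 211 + 5741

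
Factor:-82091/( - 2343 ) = 3^(-1)*11^( - 1 )*71^( - 1)*103^1*797^1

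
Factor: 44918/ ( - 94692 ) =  - 37/78 = -  2^( - 1 ) * 3^( - 1 )  *  13^( - 1) *37^1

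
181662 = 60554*3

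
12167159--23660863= 35828022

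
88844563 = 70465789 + 18378774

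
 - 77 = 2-79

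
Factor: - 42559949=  - 73^1*583013^1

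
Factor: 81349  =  81349^1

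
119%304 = 119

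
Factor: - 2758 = - 2^1*7^1 * 197^1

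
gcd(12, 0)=12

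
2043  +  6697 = 8740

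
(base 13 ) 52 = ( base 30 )27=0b1000011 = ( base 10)67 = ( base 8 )103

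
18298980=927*19740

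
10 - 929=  - 919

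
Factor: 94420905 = 3^1* 5^1*43^1*146389^1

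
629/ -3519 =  - 1 + 170/207 = - 0.18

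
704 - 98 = 606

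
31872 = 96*332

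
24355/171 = 24355/171 = 142.43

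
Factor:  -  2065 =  - 5^1*7^1*59^1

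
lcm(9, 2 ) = 18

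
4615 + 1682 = 6297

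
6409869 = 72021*89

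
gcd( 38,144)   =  2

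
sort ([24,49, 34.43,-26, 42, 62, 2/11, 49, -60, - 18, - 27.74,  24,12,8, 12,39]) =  [ - 60,-27.74, - 26, - 18,2/11,8, 12, 12 , 24,24,  34.43,  39,  42, 49, 49, 62]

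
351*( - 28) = -9828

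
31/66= 31/66 = 0.47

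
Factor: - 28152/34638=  - 2^2*3^1*17^1*251^(  -  1) = - 204/251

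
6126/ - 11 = -6126/11 = - 556.91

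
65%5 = 0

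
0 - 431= -431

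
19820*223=4419860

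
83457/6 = 27819/2 = 13909.50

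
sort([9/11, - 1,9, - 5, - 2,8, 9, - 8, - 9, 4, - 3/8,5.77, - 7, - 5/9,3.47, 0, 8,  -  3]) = [- 9, - 8  ,-7, - 5 , - 3,  -  2, - 1, - 5/9,-3/8,0, 9/11, 3.47, 4, 5.77, 8,8, 9,9]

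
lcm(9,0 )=0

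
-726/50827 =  - 1 + 50101/50827 = -  0.01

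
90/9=10=10.00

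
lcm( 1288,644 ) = 1288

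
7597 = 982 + 6615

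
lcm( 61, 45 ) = 2745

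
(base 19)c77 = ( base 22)956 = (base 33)43H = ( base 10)4472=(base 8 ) 10570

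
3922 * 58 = 227476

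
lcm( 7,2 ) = 14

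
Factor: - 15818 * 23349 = - 369334482 = - 2^1*3^1  *  11^1*43^1*181^1 *719^1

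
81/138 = 27/46 = 0.59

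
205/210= 41/42 = 0.98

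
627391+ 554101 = 1181492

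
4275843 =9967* 429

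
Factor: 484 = 2^2*11^2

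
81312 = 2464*33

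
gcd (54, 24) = 6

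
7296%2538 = 2220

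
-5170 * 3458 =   -  17877860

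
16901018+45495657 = 62396675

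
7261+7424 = 14685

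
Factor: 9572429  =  229^1*41801^1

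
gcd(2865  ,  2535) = 15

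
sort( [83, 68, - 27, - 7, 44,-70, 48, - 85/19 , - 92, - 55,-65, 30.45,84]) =[-92,-70, - 65, - 55, - 27, - 7, - 85/19,30.45 , 44, 48, 68 , 83,84] 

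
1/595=1/595 = 0.00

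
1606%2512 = 1606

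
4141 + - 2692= 1449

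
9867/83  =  9867/83=118.88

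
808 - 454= 354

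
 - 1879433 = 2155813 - 4035246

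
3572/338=1786/169 = 10.57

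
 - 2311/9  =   - 2311/9 = -256.78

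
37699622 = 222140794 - 184441172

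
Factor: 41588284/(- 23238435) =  - 2^2*3^( - 1)*5^( - 1 )*11^( - 1) * 149^1 * 69779^1 * 140839^( - 1) 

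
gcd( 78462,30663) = 9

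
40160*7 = 281120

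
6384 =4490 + 1894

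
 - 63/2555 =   -  9/365 = - 0.02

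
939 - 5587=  - 4648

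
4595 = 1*4595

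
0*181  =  0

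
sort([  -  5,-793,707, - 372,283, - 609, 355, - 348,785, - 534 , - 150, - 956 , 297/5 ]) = [-956, - 793, - 609, - 534, - 372,-348, - 150, - 5,  297/5,283, 355,707, 785 ] 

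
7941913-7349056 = 592857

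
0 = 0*1129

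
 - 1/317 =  - 1/317 = - 0.00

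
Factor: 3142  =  2^1*1571^1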